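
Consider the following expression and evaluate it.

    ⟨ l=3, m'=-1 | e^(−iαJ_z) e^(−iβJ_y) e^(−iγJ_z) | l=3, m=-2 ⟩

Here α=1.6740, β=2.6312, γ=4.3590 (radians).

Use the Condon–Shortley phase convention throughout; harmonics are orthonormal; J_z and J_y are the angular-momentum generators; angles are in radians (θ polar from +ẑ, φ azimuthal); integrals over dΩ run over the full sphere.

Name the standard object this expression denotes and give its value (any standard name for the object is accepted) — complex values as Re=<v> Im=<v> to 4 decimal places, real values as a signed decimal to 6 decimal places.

Wigner D-matrix element, Re=-0.0505 Im=-0.0733

This is a Wigner D-matrix element — the rotation-matrix element ⟨l m'| R(α,β,γ) |l m⟩ in the angular-momentum basis.
Split into d^3_{-1,-2}(β=2.6312) × two z-phases.
With c≡cos(β/2)=0.252435 and s≡sin(β/2)=0.967614, N=[2·24·1·120]^{1/2}=75.894664
k: max(0,(-2)−(-1))=0 … min(3+(-2),3−(-1))=1
  k=0: (−1)^1·75.8947/(24)·0.2524^5·0.9676^1 = -0.003137
  k=1: (−1)^2·75.8947/(12)·0.2524^3·0.9676^3 = +0.092169
d^3_{-1,-2}(2.6312) = -0.003137 +0.092169 = +0.089033
Phases: e^{-i·(-1)·1.6740}=-0.103021+0.994679i, e^{-i·(-2)·4.3590}=-0.760458+0.649387i ⇒ D=-0.050534-0.073302i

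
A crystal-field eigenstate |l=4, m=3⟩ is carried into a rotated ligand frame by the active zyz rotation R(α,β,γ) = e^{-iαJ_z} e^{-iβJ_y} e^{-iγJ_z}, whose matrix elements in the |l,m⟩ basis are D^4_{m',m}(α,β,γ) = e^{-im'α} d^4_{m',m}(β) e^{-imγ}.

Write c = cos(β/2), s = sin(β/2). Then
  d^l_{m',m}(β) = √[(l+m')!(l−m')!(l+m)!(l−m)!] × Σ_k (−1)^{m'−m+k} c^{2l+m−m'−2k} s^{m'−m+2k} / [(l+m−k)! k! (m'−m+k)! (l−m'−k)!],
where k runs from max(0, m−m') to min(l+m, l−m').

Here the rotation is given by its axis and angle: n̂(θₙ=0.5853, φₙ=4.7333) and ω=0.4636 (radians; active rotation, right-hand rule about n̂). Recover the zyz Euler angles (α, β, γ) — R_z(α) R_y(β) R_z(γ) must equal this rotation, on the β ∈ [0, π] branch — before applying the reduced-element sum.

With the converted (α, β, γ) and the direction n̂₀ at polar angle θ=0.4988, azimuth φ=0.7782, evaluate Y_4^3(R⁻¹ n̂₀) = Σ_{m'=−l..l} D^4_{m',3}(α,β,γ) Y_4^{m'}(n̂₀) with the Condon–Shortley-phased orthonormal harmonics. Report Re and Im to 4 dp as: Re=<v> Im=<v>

Re=-0.2154 Im=-0.1688

Axis–angle → zyz. n̂ = (sinθₙcosφₙ, sinθₙsinφₙ, cosθₙ) = (+0.011551, -0.552329, +0.833546), ω = 0.4636.
R = I cosω + sinω [n̂]ₓ + (1−cosω) n̂n̂ᵀ gives
  R = [+0.894463, -0.373411, -0.245969; +0.372064, +0.926649, -0.053761; +0.248002, -0.043430, +0.967786]
β = atan2(√(R₁₃²+R₂₃²), R₃₃) = 0.254515; α = atan2(R₂₃, R₁₃) mod 2π = 3.356775; γ = atan2(R₃₂, −R₃₁) mod 2π = 3.314953
Need the full column D^4_{m',3} for m'=−4..4 at α=3.3568, β=0.2545, γ=3.3150.
cos(β/2)=0.991914, sin(β/2)=0.126914
d^4_{-4,3}: single k=7 term ⇒ +0.000001;  D = -0.000001-0.000000i
d^4_{-3,3}: k∈[6..7] ⇒ +0.000029 -0.000000 = +0.000029;  D = +0.000028+0.000004i
d^4_{-2,3}: k∈[5..6] ⇒ +0.000361 -0.000002 = +0.000359;  D = -0.000357+0.000032i
d^4_{-1,3}: k∈[4..5] ⇒ +0.003322 -0.000033 = +0.003290;  D = +0.003138-0.000988i
d^4_{0,3}: k∈[3..4] ⇒ +0.023225 -0.000380 = +0.022845;  D = -0.019825+0.011353i
d^4_{1,3}: k∈[2..3] ⇒ +0.121768 -0.003322 = +0.118446;  D = +0.087846-0.079451i
d^4_{2,3}: k∈[1..2] ⇒ +0.448633 -0.022034 = +0.426599;  D = -0.247991+0.347113i
d^4_{3,3}: k∈[0..1] ⇒ +0.937111 -0.107389 = +0.829722;  D = +0.327055-0.762544i
d^4_{4,3}: single k=0 term ⇒ -0.339135;  D = +0.064044-0.333032i
Y_4^{m'}(θ=0.4988,φ=0.7782) and Σ D·Y over m':
  (-0.0000-0.0000i)·(-0.0232-0.0007i)  (+0.0000+0.0000i)·(-0.0832-0.0869i)  (-0.0004+0.0000i)·(+0.0048-0.3367i)  (+0.0031-0.0010i)·(+0.3394-0.3346i)  (-0.0198+0.0114i)·(+0.0719+0.0000i)  (+0.0878-0.0795i)·(-0.3394-0.3346i)  (-0.2480+0.3471i)·(+0.0048+0.3367i)  (+0.3271-0.7625i)·(+0.0832-0.0869i)  (+0.0640-0.3330i)·(-0.0232+0.0007i)
Y_4^3(R⁻¹ n̂) = -0.215447-0.168807i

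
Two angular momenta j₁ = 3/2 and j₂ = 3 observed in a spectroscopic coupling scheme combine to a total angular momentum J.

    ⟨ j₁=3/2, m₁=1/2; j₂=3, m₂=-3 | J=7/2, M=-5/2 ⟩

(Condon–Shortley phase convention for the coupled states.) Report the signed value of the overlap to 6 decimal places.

+0.617213

√[8·1!2!5!/9! · 2!1!0!6!1!6!] = √(38400/7)
  +(−1)^0/∏(0,1,1,0,1,5)! = 1/120  (running 1/120)
⟨..|..⟩ = √(38400/7)·(1/120) = +0.617213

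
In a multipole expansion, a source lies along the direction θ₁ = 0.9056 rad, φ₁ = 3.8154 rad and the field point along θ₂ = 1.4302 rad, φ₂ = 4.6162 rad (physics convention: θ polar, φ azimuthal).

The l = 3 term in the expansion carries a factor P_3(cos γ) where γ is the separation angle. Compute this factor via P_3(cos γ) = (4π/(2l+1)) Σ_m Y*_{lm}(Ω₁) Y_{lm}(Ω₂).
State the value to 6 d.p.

Expand P_3 via completeness: Σ_{m} conj(Y_{3,m}) at Ω₁ times Y_{3,m} at Ω₂ —
  m=-3: (+0.088506-0.182929i) × (+0.115253-0.388249i) = -0.060821-0.055445i  (running Σ = -0.060821-0.055445i)
  m=-2: (+0.086427+0.380800i) × (-0.137812-0.026844i) = -0.001689-0.054799i  (running Σ = -0.062510-0.110244i)
  m=-1: (-0.179781-0.143550i) × (+0.027715-0.287238i) = -0.046216+0.047662i  (running Σ = -0.108725-0.062583i)
  m=0: (-0.252265-0.000000i) × (-0.151749+0.000000i) = +0.038281+0.000000i  (running Σ = -0.070444-0.062583i)
  m=1: (+0.179781-0.143550i) × (-0.027715-0.287238i) = -0.046216-0.047662i  (running Σ = -0.116660-0.110244i)
  m=2: (+0.086427-0.380800i) × (-0.137812+0.026844i) = -0.001689+0.054799i  (running Σ = -0.118349-0.055445i)
  m=3: (-0.088506-0.182929i) × (-0.115253-0.388249i) = -0.060821+0.055445i  (running Σ = -0.179170+0.000000i)
Σ over m = -0.179170+0.000000i; ×(4π/7) → -0.321645+0.000000i. Real part: -0.321645

-0.321645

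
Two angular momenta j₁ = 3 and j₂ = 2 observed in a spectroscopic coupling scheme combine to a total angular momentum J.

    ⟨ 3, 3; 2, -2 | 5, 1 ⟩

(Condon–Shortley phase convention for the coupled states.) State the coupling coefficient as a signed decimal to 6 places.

√[11·0!6!4!/11! · 6!0!0!4!6!4!] = √(9953280/7)
  +(−1)^0/∏(0,0,0,0,6,4)! = 1/17280  (running 1/17280)
⟨..|..⟩ = √(9953280/7)·(1/17280) = +0.069007

+0.069007  (= +√(1/210))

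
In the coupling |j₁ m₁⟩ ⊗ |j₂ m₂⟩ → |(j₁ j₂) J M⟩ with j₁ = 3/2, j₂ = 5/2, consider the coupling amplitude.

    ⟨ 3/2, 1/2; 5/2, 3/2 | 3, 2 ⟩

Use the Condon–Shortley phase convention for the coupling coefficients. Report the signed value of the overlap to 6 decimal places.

triangle: 1!×2!×4!/8! = 48/40320
(j±m)!: 2!×1!×4!×1!×5!×1! = 5760
prefactor² = (2J+1)×Δ×N² = 48
  k=0: +1/(0!×1!×1!×4!×1!×0!) = 1/24
  k=1: −1/(1!×0!×0!×3!×2!×1!) = -1/12
Σ = -1/24  ⇒  CG² = 48×(-1/24)² = 1/12
CG = −√(1/12) = -0.288675

-0.288675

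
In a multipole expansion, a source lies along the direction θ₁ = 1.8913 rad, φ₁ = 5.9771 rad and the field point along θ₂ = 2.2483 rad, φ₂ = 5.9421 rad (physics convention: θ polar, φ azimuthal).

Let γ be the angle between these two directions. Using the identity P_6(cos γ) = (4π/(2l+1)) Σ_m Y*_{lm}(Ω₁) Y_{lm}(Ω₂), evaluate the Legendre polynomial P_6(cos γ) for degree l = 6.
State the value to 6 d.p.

Term-by-term m-sum for l=6 (normalisation 4π/13 = 0.966644):
  m=-6: (-0.092710-0.340656i) × (-0.049495+0.096073i) = +0.037316+0.007954i  (running Σ = +0.037316+0.007954i)
  m=-5: (-0.016384+0.405638i) × (+0.040428-0.298474i) = +0.120410+0.021290i  (running Σ = +0.157726+0.029243i)
  m=-4: (+0.009022-0.024990i) × (+0.089546+0.427550i) = +0.011493+0.001620i  (running Σ = +0.169219+0.030863i)
  m=-3: (+0.203274-0.265989i) × (-0.132951-0.218051i) = -0.085025-0.008961i  (running Σ = +0.084194+0.021902i)
  m=-2: (-0.110795+0.077796i) × (-0.150039-0.121870i) = +0.026105+0.001830i  (running Σ = +0.110299+0.023733i)
  m=-1: (-0.275727+0.087134i) × (+0.321014+0.113947i) = -0.098441-0.003447i  (running Σ = +0.011858+0.020286i)
  m=0: (+0.161740-0.000000i) × (+0.104063+0.000000i) = +0.016831+0.000000i  (running Σ = +0.028689+0.020286i)
  m=1: (+0.275727+0.087134i) × (-0.321014+0.113947i) = -0.098441+0.003447i  (running Σ = -0.069752+0.023733i)
  m=2: (-0.110795-0.077796i) × (-0.150039+0.121870i) = +0.026105-0.001830i  (running Σ = -0.043648+0.021902i)
  m=3: (-0.203274-0.265989i) × (+0.132951-0.218051i) = -0.085025+0.008961i  (running Σ = -0.128672+0.030863i)
  m=4: (+0.009022+0.024990i) × (+0.089546-0.427550i) = +0.011493-0.001620i  (running Σ = -0.117180+0.029243i)
  m=5: (+0.016384+0.405638i) × (-0.040428-0.298474i) = +0.120410-0.021290i  (running Σ = +0.003230+0.007954i)
  m=6: (-0.092710+0.340656i) × (-0.049495-0.096073i) = +0.037316-0.007954i  (running Σ = +0.040547-0.000000i)
Total Σ_m = +0.040547-0.000000i. Multiply by 0.966644: +0.039194-0.000000i. P_6(cos γ) = 0.039194

0.039194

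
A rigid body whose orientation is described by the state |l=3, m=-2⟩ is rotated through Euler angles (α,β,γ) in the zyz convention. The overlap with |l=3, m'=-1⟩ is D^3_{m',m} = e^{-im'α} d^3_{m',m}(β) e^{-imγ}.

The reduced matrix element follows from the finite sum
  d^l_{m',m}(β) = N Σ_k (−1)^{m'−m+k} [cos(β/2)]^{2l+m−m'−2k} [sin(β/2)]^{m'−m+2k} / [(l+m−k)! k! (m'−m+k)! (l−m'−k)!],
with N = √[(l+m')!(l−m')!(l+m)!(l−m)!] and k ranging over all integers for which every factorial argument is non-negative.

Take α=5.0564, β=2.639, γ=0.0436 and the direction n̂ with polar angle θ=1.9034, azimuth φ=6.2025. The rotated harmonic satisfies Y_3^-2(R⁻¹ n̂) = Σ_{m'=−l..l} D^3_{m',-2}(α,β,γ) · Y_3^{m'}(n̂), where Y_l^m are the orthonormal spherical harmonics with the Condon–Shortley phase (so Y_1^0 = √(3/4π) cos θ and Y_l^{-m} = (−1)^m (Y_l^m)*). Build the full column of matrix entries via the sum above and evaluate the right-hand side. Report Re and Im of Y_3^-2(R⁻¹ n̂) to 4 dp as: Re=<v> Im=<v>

Re=-0.3548 Im=0.1230

Need the full column D^3_{m',-2} for m'=−3..3 at α=5.0564, β=2.6390, γ=0.0436.
cos(β/2)=0.248660, sin(β/2)=0.968591
d^3_{-3,-2}: single k=1 term ⇒ +0.002256;  D = -0.002029+0.000984i
d^3_{-2,-2}: k∈[0..1] ⇒ +0.000236 -0.017934 = -0.017697;  D = +0.012641+0.012386i
d^3_{-1,-2}: k∈[0..1] ⇒ -0.002912 +0.088362 = +0.085451;  D = +0.035716-0.077628i
d^3_{0,-2}: k∈[0..1] ⇒ +0.019646 -0.298080 = -0.278435;  D = -0.277377-0.024249i
d^3_{1,-2}: k∈[0..1] ⇒ -0.088362 +0.670359 = +0.581997;  D = +0.147826+0.562910i
d^3_{2,-2}: k∈[0..1] ⇒ +0.272109 -0.825738 = -0.553629;  D = +0.456673-0.312978i
d^3_{3,-2}: single k=0 term ⇒ -0.519258;  D = +0.420806+0.304222i
Y_3^{m'}(θ=1.9034,φ=6.2025) and Σ D·Y over m':
  (-0.0020+0.0010i)·(+0.3420+0.0845i)  (+0.0126+0.0124i)·(-0.2942-0.0479i)  (+0.0357-0.0776i)·(-0.1422-0.0115i)  (-0.2774-0.0242i)·(+0.3006+0.0000i)  (+0.1478+0.5629i)·(+0.1422-0.0115i)  (+0.4567-0.3130i)·(-0.2942+0.0479i)  (+0.4208+0.3042i)·(-0.3420+0.0845i)
Y_3^-2(R⁻¹ n̂) = -0.354766+0.123032i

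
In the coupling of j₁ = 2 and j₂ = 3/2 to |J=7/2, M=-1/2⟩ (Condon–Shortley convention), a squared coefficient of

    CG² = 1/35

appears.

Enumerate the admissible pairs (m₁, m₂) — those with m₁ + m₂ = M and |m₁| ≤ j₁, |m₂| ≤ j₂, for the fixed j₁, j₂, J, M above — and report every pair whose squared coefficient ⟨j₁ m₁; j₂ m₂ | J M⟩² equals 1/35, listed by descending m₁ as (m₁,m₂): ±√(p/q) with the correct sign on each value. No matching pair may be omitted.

Admissible pairs with m₁+m₂ = M = -1/2: (-2,3/2), (-1,1/2), (0,-1/2), (1,-3/2)
  (m₁,m₂)=(1,-3/2): CG² = 4/35, CG = +√(4/35)
  (m₁,m₂)=(0,-1/2): CG² = 18/35, CG = +√(18/35)
  (m₁,m₂)=(-1,1/2): CG² = 12/35, CG = +√(12/35)
  (m₁,m₂)=(-2,3/2): CG² = 1/35, CG = +√(1/35)   ← matches the target
Pairs with CG² = 1/35: (-2,3/2): +√(1/35)

(-2,3/2): +√(1/35)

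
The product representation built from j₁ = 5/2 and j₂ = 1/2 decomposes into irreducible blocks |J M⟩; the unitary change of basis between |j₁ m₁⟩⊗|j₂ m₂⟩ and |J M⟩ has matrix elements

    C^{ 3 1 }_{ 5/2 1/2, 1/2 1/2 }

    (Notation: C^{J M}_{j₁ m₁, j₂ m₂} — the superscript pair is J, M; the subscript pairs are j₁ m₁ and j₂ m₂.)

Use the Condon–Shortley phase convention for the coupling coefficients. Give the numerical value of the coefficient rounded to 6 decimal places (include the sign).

+√(2/3) = +0.816497

j₁+j₂−J=0  J+j₁−j₂=5  J−j₁+j₂=1  j₁+j₂+J+1=7
(j₁±m₁, j₂±m₂, J±M) = (3,2,1,0,4,2)
P² = 96
sum k=0..0:
  [0] +1/12 = 1/12
S = 1/12
C² = P²·S² = 2/3 ; C = +0.816497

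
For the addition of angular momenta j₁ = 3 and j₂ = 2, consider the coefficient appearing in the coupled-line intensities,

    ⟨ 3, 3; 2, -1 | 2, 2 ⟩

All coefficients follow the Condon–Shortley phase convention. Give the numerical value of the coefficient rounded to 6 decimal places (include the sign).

√[5·3!3!1!/8! · 6!0!1!3!4!0!] = √(3240/7)
  +(−1)^0/∏(0,3,0,1,3,0)! = 1/36  (running 1/36)
⟨..|..⟩ = √(3240/7)·(1/36) = +0.597614

+0.597614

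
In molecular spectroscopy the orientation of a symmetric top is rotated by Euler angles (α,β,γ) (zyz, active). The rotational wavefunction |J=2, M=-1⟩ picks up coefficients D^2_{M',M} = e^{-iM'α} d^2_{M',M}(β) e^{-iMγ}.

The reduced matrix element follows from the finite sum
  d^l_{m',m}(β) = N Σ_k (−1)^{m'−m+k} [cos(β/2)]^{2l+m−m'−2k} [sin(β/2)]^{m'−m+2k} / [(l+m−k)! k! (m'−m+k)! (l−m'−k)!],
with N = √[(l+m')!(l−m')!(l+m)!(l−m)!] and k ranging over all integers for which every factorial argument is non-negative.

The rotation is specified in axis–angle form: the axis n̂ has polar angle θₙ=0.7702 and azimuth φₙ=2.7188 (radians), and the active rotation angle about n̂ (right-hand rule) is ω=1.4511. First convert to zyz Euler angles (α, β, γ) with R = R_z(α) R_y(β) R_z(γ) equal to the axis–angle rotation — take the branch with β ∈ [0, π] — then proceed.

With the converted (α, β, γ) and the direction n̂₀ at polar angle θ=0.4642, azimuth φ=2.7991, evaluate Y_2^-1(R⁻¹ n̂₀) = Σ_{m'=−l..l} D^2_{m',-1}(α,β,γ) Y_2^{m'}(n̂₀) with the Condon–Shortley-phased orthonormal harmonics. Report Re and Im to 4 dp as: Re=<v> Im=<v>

Axis–angle → zyz. n̂ = (sinθₙcosφₙ, sinθₙsinφₙ, cosθₙ) = (-0.634969, +0.285689, +0.717771), ω = 1.4511.
R = I cosω + sinω [n̂]ₓ + (1−cosω) n̂n̂ᵀ gives
  R = [+0.474452, -0.872378, -0.117695; +0.552893, +0.191283, +0.810999; -0.684985, -0.449853, +0.573087]
β = atan2(√(R₁₃²+R₂₃²), R₃₃) = 0.960529; α = atan2(R₂₃, R₁₃) mod 2π = 1.714913; γ = atan2(R₃₂, −R₃₁) mod 2π = 5.702091
Need the full column D^2_{m',-1} for m'=−2..2 at α=1.7149, β=0.9605, γ=5.7021.
cos(β/2)=0.886873, sin(β/2)=0.462014
d^2_{-2,-1}: single k=1 term ⇒ +0.644568;  D = -0.617124+0.186082i
d^2_{-1,-1}: k∈[0..1] ⇒ +0.618650 -0.503679 = +0.114972;  D = +0.048656+0.104168i
d^2_{0,-1}: k∈[0..1] ⇒ -0.789432 +0.214241 = -0.575191;  D = -0.480781+0.315745i
d^2_{1,-1}: k∈[0..1] ⇒ +0.503679 -0.045564 = +0.458115;  D = -0.303865-0.342835i
d^2_{2,-1}: single k=0 term ⇒ -0.174927;  D = +0.112887-0.133626i
Y_2^{m'}(θ=0.4642,φ=2.7991) and Σ D·Y over m':
  (-0.6171+0.1861i)·(+0.0600+0.0490i)  (+0.0487+0.1042i)·(-0.2913-0.1039i)  (-0.4808+0.3157i)·(+0.4411+0.0000i)  (-0.3039-0.3428i)·(+0.2913-0.1039i)  (+0.1129-0.1336i)·(+0.0600-0.0490i)
Y_2^-1(R⁻¹ n̂) = -0.385465+0.002961i

Re=-0.3855 Im=0.0030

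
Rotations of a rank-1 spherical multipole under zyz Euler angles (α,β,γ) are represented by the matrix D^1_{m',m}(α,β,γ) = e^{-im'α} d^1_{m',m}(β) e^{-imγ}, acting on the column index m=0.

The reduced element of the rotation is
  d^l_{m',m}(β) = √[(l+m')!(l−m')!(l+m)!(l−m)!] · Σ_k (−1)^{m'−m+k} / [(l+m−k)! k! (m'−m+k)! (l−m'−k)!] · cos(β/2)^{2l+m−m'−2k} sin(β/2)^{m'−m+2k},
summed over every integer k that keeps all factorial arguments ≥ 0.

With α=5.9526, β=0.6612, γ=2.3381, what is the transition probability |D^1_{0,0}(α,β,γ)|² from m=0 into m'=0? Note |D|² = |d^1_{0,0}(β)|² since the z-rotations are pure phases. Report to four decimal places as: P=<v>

First d^1_{0,0}(β=0.6612), then the phase factors e^{-i(0)α} and e^{-i(0)γ}:
With c≡cos(β/2)=0.945848 and s≡sin(β/2)=0.324611, N=[1·1·1·1]^{1/2}=1.000000
Admissible k: 0..1 (factorial args all ≥0)
  k=0: (−1)^0·1.0000/(1)·0.9458^2·0.3246^0 = +0.894628
  k=1: (−1)^1·1.0000/(1)·0.9458^0·0.3246^2 = -0.105372
d^1_{0,0}(0.6612) = +0.894628 -0.105372 = +0.789256
|D^1_{0,0}|² = |d^1_{0,0}(β)|² = (+0.789256)² = 0.622925 (the z-rotation phases have unit modulus)

P=0.6229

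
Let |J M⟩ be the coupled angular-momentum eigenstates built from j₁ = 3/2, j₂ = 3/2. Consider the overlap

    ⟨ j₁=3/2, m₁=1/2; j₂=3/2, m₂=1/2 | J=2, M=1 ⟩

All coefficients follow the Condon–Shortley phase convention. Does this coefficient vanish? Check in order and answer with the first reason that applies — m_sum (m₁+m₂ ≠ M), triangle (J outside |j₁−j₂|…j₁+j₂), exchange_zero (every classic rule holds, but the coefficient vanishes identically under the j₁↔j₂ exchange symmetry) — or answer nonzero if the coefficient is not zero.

exchange_zero

m-sum: m₁+m₂ = 1/2+1/2 = 1, M = 1  ✓
triangle: |j₁−j₂| = 0 ≤ J = 2 ≤ j₁+j₂ = 3  ✓
exchange: j₁=j₂ and m₁=m₂, and (−1)^(j₁+j₂−J) = (−1)^1 = −1 forces ⟨j₁m₁;j₂m₂|JM⟩ = −⟨j₂m₂;j₁m₁|JM⟩ = −⟨j₁m₁;j₂m₂|JM⟩ ⇒ the coefficient vanishes identically
Racah sum check: Σ_k collapses to 0 ⇒ CG = 0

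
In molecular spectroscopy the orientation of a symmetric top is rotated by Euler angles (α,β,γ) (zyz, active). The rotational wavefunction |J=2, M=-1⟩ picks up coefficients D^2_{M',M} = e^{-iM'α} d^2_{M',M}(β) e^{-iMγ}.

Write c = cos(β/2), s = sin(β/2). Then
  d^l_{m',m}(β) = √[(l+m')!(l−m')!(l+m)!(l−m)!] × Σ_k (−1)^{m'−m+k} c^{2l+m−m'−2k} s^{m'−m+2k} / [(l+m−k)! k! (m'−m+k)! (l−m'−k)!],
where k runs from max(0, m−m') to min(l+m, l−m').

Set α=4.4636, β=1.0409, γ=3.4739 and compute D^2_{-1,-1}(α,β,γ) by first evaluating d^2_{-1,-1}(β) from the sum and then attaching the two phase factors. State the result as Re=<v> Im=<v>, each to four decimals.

Re=-0.0007 Im=0.0082

First d^2_{-1,-1}(β=1.0409), then the phase factors e^{-i(-1)α} and e^{-i(-1)γ}:
With c≡cos(β/2)=0.867595 and s≡sin(β/2)=0.497271, N=[1·6·1·6]^{1/2}=6.000000
Admissible k: 0..1 (factorial args all ≥0)
  k=0: (−1)^0·6.0000/(6)·0.8676^4·0.4973^0 = +0.566590
  k=1: (−1)^1·6.0000/(2)·0.8676^2·0.4973^2 = -0.558395
d^2_{-1,-1}(1.0409) = +0.566590 -0.558395 = +0.008195
Attach z-rotation phases: D = e^{-i(-1)(4.4636)}·(+0.008195)·e^{-i(-1)(3.4739)} = -0.000684+0.008167i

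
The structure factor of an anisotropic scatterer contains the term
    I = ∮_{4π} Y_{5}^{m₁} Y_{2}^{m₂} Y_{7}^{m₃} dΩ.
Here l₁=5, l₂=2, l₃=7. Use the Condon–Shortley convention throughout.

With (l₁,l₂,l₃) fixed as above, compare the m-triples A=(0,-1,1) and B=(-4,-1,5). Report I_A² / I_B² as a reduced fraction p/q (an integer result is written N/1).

42/55

Shared (l₁,l₂,l₃)=(5,2,7): N and (l;000)² cancel in I_A²/I_B².
A: Δ = 0!·10!·4!/15! = 1/15015; Racah Σ t=0..0: t=0:+1/86400 = 1/86400; ⇒ 3j(5 2 7; 0 -1 1)² = 16/715, sgn +1
B: Δ = 0!·10!·4!/15! = 1/15015; Racah Σ t=0..0: t=0:+1/2177280 = 1/2177280; ⇒ 3j(5 2 7; -4 -1 5)² = 8/273, sgn +1
I_A²/I_B² = (16/715)/(8/273) = 42/55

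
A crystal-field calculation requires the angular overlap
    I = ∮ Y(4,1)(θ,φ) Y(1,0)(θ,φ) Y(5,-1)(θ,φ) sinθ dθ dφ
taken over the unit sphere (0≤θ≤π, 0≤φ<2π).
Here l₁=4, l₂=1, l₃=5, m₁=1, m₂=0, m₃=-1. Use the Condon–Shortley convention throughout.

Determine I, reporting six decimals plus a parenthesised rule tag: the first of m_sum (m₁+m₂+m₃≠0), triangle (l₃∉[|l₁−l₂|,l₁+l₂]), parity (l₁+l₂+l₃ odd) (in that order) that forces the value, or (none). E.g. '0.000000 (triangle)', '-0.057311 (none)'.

-0.240571 (none)

Checks pass: Σm=0; 10 even; l₃=5∈[3,5].
(2·4+1)(2·1+1)(2·5+1) = 297
Δ: 0! 8! 2! / 11! → 1/495
sum: t=0:+1/576 = 1/576
3j²(4 1 5; 0 0 0) = Δ·Π!·Σ² = 5/99  (sign -1)
sum: t=0:+1/720 = 1/720
3j²(4 1 5; 1 0 -1) = Δ·Π!·Σ² = 8/165  (sign +1)
combine: 4πI² = 297·5/99·8/165 = 8/11
take √, sign -1: I = -0.24057125
No selection rule forces the value: the integral is nonzero (none).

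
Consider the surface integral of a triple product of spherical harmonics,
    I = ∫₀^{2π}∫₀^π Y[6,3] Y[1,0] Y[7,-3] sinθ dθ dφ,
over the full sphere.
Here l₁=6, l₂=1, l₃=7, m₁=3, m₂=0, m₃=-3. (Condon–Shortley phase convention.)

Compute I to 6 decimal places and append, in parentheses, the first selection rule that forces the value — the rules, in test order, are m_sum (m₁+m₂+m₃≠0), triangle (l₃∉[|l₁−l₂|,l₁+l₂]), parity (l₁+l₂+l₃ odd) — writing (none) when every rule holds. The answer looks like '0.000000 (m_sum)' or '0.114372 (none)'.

-0.221293 (none)

Rules hold: Σm=0, L=14 even, 5≤7≤7.
N = 13·3·15 = 585
Δ = 0!·12!·2!/15! = 1/1365
Racah Σ t=0..0: t=0:+1/518400 = 1/518400
⇒ 3j(6 1 7; 0 0 0)² = 7/195, sgn -1
Racah Σ t=0..0: t=0:+1/2177280 = 1/2177280
⇒ 3j(6 1 7; 3 0 -3)² = 8/273, sgn +1
4πI² = N·(3j₀)²·(3jₘ)² = 8/13
I = -1·√(0.615385/4π) = -0.22129336
No selection rule forces the value: the integral is nonzero (none).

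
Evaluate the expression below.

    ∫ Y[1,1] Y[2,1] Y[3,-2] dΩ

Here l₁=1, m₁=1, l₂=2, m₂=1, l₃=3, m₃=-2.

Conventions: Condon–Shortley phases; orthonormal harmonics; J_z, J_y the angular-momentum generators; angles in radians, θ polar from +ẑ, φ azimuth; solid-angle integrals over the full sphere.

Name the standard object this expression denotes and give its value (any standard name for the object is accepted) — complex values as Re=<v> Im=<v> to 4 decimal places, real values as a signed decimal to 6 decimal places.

Gaunt coefficient, +0.261169

This is a Gaunt coefficient — the integral of a triple product of spherical harmonics over the sphere.
m-sum 0 ✓  L=6 even ✓  1≤3≤3 ✓
Π(2lᵢ+1) = 3×5×7 = 105
triangle coeff Δ(1,2,3) = 1/105
Σ_t [0,0]: t=0:+1/4 = 1/4
(3j)²=3/35 [(1 2 3; 0 0 0)], sign=-1
Σ_t [0,0]: t=0:+1/12 = 1/12
(3j)²=2/21 [(1 2 3; 1 1 -2)], sign=-1
⇒ 4πI² = 6/7
I = (+1)√(6/7/(4π)) = 0.26116903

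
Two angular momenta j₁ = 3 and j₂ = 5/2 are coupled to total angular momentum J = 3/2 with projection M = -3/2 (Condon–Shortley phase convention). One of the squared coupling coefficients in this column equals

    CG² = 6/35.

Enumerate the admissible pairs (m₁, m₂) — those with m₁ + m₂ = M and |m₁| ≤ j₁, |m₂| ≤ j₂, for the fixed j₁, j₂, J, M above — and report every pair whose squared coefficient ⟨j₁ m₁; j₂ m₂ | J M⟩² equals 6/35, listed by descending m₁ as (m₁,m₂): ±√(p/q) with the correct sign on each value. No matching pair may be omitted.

Admissible pairs with m₁+m₂ = M = -3/2: (-3,3/2), (-2,1/2), (-1,-1/2), (0,-3/2), (1,-5/2)
  (m₁,m₂)=(1,-5/2): CG² = 1/14, CG = +√(1/14)
  (m₁,m₂)=(0,-3/2): CG² = 6/35, CG = −√(6/35)   ← matches the target
  (m₁,m₂)=(-1,-1/2): CG² = 9/35, CG = +√(9/35)
  (m₁,m₂)=(-2,1/2): CG² = 2/7, CG = −√(2/7)
  (m₁,m₂)=(-3,3/2): CG² = 3/14, CG = +√(3/14)
Pairs with CG² = 6/35: (0,-3/2): −√(6/35)

(0,-3/2): −√(6/35)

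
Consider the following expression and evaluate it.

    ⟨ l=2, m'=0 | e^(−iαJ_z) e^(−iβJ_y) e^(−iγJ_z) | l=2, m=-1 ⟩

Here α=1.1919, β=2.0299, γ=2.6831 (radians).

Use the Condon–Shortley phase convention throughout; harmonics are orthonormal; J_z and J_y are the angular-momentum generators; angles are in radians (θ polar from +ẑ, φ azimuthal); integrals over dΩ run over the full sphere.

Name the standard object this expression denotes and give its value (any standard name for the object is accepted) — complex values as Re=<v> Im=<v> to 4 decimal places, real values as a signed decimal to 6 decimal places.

Wigner D-matrix element, Re=-0.4363 Im=0.2153

This is a Wigner D-matrix element — the rotation-matrix element ⟨l m'| R(α,β,γ) |l m⟩ in the angular-momentum basis.
Split into d^2_{0,-1}(β=2.0299) × two z-phases.
With c≡cos(β/2)=0.527662 and s≡sin(β/2)=0.849454, N=[2·2·1·6]^{1/2}=4.898979
k: max(0,(-1)−(0))=0 … min(2+(-1),2−(0))=1
  k=0: (−1)^1·4.8990/(2)·0.5277^3·0.8495^1 = -0.305692
  k=1: (−1)^2·4.8990/(2)·0.5277^1·0.8495^3 = +0.792231
d^2_{0,-1}(2.0299) = -0.305692 +0.792231 = +0.486539
Phases: e^{-i·(0)·1.1919}=+1.000000+0.000000i, e^{-i·(-1)·2.6831}=-0.896721+0.442597i ⇒ D=-0.436289+0.215341i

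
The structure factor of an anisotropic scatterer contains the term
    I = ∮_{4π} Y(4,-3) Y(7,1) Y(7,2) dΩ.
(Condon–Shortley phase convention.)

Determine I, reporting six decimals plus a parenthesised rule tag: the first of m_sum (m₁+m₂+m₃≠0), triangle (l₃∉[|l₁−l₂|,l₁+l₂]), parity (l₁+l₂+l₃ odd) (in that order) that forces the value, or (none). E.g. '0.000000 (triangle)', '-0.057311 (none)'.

-0.033455 (none)

Checks pass: Σm=0; 18 even; l₃=7∈[3,11].
(2·4+1)(2·7+1)(2·7+1) = 2025
Δ: 4! 4! 10! / 19! → 1/58198140
sum: t=0:+1/17418240 t=1:−1/622080 t=2:+1/230400 t=3:−1/622080 t=4:+1/17418240 = 1/806400
3j²(4 7 7; 0 0 0) = Δ·Π!·Σ² = 2268/230945  (sign -1)
sum: t=3:−1/2073600 t=4:+1/2488320 = -1/12441600
3j²(4 7 7; -3 1 2) = Δ·Π!·Σ² = 98/138567  (sign +1)
combine: 4πI² = 2025·2268/230945·98/138567 = 30005640/2133423721
take √, sign -1: I = -0.03345476
No selection rule forces the value: the integral is nonzero (none).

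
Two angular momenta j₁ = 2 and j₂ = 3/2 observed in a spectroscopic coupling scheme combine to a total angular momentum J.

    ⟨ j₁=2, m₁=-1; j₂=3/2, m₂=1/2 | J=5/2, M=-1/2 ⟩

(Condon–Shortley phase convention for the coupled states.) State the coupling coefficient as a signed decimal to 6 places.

−√(5/14) = -0.597614

j₁+j₂−J=1  J+j₁−j₂=3  J−j₁+j₂=2  j₁+j₂+J+1=7
(j₁±m₁, j₂±m₂, J±M) = (1,3,2,1,2,3)
P² = 72/35
sum k=0..1:
  [0] +1/12 = 1/12
  [1] −1/2 = -1/2
S = -5/12
C² = P²·S² = 5/14 ; C = -0.597614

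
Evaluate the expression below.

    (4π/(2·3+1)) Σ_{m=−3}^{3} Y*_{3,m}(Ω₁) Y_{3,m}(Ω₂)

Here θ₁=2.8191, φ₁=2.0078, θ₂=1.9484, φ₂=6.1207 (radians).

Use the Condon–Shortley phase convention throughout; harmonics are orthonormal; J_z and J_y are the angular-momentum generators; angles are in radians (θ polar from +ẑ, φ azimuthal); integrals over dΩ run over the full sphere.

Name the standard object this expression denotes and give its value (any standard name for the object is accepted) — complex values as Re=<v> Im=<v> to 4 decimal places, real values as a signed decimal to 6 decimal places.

This sum is the spherical-harmonic addition theorem: it equals the Legendre polynomial P_l(cos γ) of the angle γ between the two directions.
Addition theorem: P_3(cos γ) = (4π/7) Σ_m Y*_{lm}(Ω₁) Y_{lm}(Ω₂), m = −3…3:
  term(m=-3) = +0.004336+0.001005i   from Y*(Ω₁)=+0.012836-0.003412i, Y(Ω₂)=+0.296080+0.156959i
  term(m=-2) = -0.011517-0.029533i   from Y*(Ω₁)=+0.062483+0.074668i, Y(Ω₂)=-0.308539-0.103951i
  term(m=-1) = +0.019452-0.028464i   from Y*(Ω₁)=-0.151626+0.324595i, Y(Ω₂)=-0.094962-0.015567i
  term(m=+0) = -0.169240-0.000000i   from Y*(Ω₁)=-0.530119-0.000000i, Y(Ω₂)=+0.319248+0.000000i
  term(m=+1) = +0.019452+0.028464i   from Y*(Ω₁)=+0.151626+0.324595i, Y(Ω₂)=+0.094962-0.015567i
  term(m=+2) = -0.011517+0.029533i   from Y*(Ω₁)=+0.062483-0.074668i, Y(Ω₂)=-0.308539+0.103951i
  term(m=+3) = +0.004336-0.001005i   from Y*(Ω₁)=-0.012836-0.003412i, Y(Ω₂)=-0.296080+0.156959i
Total Σ_m = -0.144697+0.000000i. Multiply by 1.795196: -0.259760+0.000000i. P_3(cos γ) = -0.259760

Legendre polynomial (addition theorem), -0.259760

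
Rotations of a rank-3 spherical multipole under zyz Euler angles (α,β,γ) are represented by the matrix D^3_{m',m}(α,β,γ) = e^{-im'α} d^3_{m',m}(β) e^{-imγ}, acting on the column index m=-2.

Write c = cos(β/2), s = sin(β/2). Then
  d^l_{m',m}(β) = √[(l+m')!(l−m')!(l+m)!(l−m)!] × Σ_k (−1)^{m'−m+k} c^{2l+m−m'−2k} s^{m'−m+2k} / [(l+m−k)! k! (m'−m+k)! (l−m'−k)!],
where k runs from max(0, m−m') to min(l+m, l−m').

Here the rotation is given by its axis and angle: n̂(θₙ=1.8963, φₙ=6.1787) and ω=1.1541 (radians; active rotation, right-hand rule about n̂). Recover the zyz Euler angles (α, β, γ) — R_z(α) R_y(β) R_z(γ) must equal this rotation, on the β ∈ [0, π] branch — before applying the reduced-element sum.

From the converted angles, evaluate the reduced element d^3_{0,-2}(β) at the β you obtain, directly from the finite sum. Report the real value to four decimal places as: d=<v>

Axis–angle → zyz. n̂ = (sinθₙcosφₙ, sinθₙsinφₙ, cosθₙ) = (+0.942323, -0.098819, -0.319786), ω = 1.1541.
R = I cosω + sinω [n̂]ₓ + (1−cosω) n̂n̂ᵀ gives
  R = [+0.933314, +0.236992, -0.269739; -0.347852, +0.410554, -0.842878; -0.089013, +0.880500, +0.465615]
β = atan2(√(R₁₃²+R₂₃²), R₃₃) = 1.086467; α = atan2(R₂₃, R₁₃) mod 2π = 4.402667; γ = atan2(R₃₂, −R₃₁) mod 2π = 1.470045
d^3_{0,-2}(β=1.0865) via the finite sum:
With c≡cos(β/2)=0.856042 and s≡sin(β/2)=0.516907, N=[6·6·1·120]^{1/2}=65.726707
k∈{0,1} keeps every argument non-negative
  k=0: (−1)^2·65.7267/(12)·0.8560^4·0.5169^2 = +0.785895
  k=1: (−1)^3·65.7267/(12)·0.8560^2·0.5169^4 = -0.286549
d^3_{0,-2}(1.0865) = +0.785895 -0.286549 = +0.499346

d=0.4993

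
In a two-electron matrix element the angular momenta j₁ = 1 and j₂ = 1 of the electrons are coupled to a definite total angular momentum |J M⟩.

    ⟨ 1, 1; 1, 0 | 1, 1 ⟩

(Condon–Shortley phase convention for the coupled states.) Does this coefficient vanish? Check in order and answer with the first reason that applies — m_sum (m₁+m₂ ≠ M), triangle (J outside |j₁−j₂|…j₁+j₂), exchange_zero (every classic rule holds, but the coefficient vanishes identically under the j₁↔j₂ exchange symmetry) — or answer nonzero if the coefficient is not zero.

m-sum: m₁+m₂ = 1+0 = 1, M = 1  ✓
triangle: |j₁−j₂| = 0 ≤ J = 1 ≤ j₁+j₂ = 2  ✓
exchange: j₁≠j₂ or m₁≠m₂ — the exchange symmetry imposes no constraint here
value check: CG = +√(1/2) = +0.707107 ≠ 0

nonzero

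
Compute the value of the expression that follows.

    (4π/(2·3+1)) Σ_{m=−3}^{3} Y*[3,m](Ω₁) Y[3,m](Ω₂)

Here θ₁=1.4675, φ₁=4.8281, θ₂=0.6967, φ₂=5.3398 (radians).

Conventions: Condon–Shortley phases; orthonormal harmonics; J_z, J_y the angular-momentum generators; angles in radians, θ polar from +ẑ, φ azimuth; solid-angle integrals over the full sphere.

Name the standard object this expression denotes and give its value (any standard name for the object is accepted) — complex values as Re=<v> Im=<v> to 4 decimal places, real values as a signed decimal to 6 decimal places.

This sum is the spherical-harmonic addition theorem: it equals the Legendre polynomial P_l(cos γ) of the angle γ between the two directions.
Summing Y*_{l m}(θ₁,φ₁)·Y_{l m}(θ₂,φ₂) over m ∈ [−3, 3]; prefactor 4π/(2·3+1) = 1.795196:
  [-3]  conj(Y_{3,-3})(Ω₁) = -0.139683+0.386097i ; Y_{3,-3}(Ω₂) = -0.104938+0.033781i ; Δ = +0.001615-0.045235i
  [-2]  conj(Y_{3,-2})(Ω₁) = -0.101480-0.023913i ; Y_{3,-2}(Ω₂) = -0.100293+0.306775i ; Δ = +0.017514-0.028733i
  [-1]  conj(Y_{3,-1})(Ω₁) = -0.035140+0.302333i ; Y_{3,-1}(Ω₂) = +0.236325+0.325895i ; Δ = -0.106833+0.059997i
  [+0]  conj(Y_{3,0})(Ω₁) = -0.113392-0.000000i ; Y_{3,0}(Ω₂) = -0.016838+0.000000i ; Δ = +0.001909+0.000000i
  [+1]  conj(Y_{3,1})(Ω₁) = +0.035140+0.302333i ; Y_{3,1}(Ω₂) = -0.236325+0.325895i ; Δ = -0.106833-0.059997i
  [+2]  conj(Y_{3,2})(Ω₁) = -0.101480+0.023913i ; Y_{3,2}(Ω₂) = -0.100293-0.306775i ; Δ = +0.017514+0.028733i
  [+3]  conj(Y_{3,3})(Ω₁) = +0.139683+0.386097i ; Y_{3,3}(Ω₂) = +0.104938+0.033781i ; Δ = +0.001615+0.045235i
Accumulated sum -0.173499+0.000000i; after 4π/(2l+1) scaling, -0.311465+0.000000i ⇒ P_3 = -0.311465

Legendre polynomial (addition theorem), -0.311465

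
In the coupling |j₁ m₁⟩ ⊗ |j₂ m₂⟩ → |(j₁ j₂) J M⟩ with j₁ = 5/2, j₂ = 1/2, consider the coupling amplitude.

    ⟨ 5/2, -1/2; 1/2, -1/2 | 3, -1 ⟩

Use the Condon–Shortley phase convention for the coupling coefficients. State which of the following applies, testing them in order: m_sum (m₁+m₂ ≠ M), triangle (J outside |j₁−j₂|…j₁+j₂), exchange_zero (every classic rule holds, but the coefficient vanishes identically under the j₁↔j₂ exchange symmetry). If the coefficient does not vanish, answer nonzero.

m-sum: m₁+m₂ = -1/2+(-1/2) = -1, M = -1  ✓
triangle: |j₁−j₂| = 2 ≤ J = 3 ≤ j₁+j₂ = 3  ✓
exchange: j₁≠j₂ or m₁≠m₂ — the exchange symmetry imposes no constraint here
value check: CG = +√(2/3) = +0.816497 ≠ 0

nonzero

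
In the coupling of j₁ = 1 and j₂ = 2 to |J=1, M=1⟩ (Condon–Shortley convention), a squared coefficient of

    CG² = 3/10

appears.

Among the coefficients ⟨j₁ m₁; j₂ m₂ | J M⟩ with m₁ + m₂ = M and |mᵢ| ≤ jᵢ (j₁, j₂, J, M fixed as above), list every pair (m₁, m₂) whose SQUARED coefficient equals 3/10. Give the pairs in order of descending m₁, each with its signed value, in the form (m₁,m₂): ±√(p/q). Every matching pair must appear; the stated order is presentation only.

Admissible pairs with m₁+m₂ = M = 1: (-1,2), (0,1), (1,0)
  (m₁,m₂)=(1,0): CG² = 1/10, CG = +√(1/10)
  (m₁,m₂)=(0,1): CG² = 3/10, CG = −√(3/10)   ← matches the target
  (m₁,m₂)=(-1,2): CG² = 3/5, CG = +√(3/5)
Pairs with CG² = 3/10: (0,1): −√(3/10)

(0,1): −√(3/10)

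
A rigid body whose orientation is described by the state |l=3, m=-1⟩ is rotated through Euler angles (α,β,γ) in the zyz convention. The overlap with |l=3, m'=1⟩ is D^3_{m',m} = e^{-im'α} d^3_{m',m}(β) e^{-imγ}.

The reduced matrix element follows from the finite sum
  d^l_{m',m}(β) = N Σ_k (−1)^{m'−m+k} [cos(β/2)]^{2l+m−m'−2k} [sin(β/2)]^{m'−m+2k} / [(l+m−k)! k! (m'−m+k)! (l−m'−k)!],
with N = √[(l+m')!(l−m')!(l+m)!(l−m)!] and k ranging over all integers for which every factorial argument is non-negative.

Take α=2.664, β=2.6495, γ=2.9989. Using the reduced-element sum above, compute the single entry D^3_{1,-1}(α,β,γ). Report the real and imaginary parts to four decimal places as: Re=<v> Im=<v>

Re=0.4082 Im=0.1421

Split into d^3_{1,-1}(β=2.6495) × two z-phases.
Half-angle: c=0.243571, s=0.969883. N=√(24·2·2·24)=48.000000
Admissible k: 0..2 (factorial args all ≥0)
  k=0: (−1)^2·48.0000/(8)·0.2436^4·0.9699^2 = +0.019865
  k=1: (−1)^3·48.0000/(6)·0.2436^2·0.9699^4 = -0.419971
  k=2: (−1)^4·48.0000/(48)·0.2436^0·0.9699^6 = +0.832369
d^3_{1,-1}(2.6495) = +0.019865 -0.419971 +0.832369 = +0.432263
D = (-0.888104-0.459643i)·(+0.432263)·(-0.989837+0.142209i) = +0.408248+0.142074i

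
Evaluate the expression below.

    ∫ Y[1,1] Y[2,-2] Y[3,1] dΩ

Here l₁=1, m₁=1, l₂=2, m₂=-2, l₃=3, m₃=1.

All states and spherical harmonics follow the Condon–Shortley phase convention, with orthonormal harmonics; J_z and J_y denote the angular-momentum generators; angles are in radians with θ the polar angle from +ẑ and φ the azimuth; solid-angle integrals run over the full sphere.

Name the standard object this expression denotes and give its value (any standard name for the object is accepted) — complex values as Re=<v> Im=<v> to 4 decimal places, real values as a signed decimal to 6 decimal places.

Gaunt coefficient, -0.082589

This is a Gaunt coefficient — the integral of a triple product of spherical harmonics over the sphere.
Checks pass: Σm=0; 6 even; l₃=3∈[1,3].
(2·1+1)(2·2+1)(2·3+1) = 105
Δ: 0! 2! 4! / 7! → 1/105
sum: t=0:+1/4 = 1/4
3j²(1 2 3; 0 0 0) = Δ·Π!·Σ² = 3/35  (sign -1)
sum: t=0:+1/48 = 1/48
3j²(1 2 3; 1 -2 1) = Δ·Π!·Σ² = 1/105  (sign +1)
combine: 4πI² = 105·3/35·1/105 = 3/35
take √, sign -1: I = -0.08258890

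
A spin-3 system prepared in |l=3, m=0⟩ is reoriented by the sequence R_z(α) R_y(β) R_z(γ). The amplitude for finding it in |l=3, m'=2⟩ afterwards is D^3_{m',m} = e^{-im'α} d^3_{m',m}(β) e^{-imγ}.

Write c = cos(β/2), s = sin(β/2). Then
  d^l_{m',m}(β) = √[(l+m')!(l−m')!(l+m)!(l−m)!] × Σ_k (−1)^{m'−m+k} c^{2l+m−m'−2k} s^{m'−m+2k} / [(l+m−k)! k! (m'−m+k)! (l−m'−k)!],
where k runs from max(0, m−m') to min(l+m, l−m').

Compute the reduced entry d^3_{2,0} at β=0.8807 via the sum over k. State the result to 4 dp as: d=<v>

d=0.5184

d^3_{2,0}(β=0.8807) via the finite sum:
With c≡cos(β/2)=0.904603 and s≡sin(β/2)=0.426256, N=[120·1·6·6]^{1/2}=65.726707
k: max(0,(0)−(2))=0 … min(3+(0),3−(2))=1
  k=0: (−1)^2·65.7267/(12)·0.9046^4·0.4263^2 = +0.666397
  k=1: (−1)^3·65.7267/(12)·0.9046^2·0.4263^4 = -0.147965
d^3_{2,0}(0.8807) = +0.666397 -0.147965 = +0.518432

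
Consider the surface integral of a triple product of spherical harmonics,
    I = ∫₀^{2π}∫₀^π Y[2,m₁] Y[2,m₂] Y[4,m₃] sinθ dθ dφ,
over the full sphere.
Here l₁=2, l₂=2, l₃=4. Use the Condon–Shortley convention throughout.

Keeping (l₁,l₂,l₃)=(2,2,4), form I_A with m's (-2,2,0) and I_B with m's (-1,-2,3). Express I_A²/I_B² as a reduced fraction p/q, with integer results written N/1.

l's match ⇒ only the (l;m) 3-j factors differ between A and B.
A: triangle coeff Δ(2,2,4) = 1/630; Σ_t [0,0]: t=0:+1/576 = 1/576; (3j)²=1/630 [(2 2 4; -2 2 0)], sign=+1
B: triangle coeff Δ(2,2,4) = 1/630; Σ_t [0,0]: t=0:+1/144 = 1/144; (3j)²=1/18 [(2 2 4; -1 -2 3)], sign=-1
I_A²/I_B² = (1/630)/(1/18) = 1/35

1/35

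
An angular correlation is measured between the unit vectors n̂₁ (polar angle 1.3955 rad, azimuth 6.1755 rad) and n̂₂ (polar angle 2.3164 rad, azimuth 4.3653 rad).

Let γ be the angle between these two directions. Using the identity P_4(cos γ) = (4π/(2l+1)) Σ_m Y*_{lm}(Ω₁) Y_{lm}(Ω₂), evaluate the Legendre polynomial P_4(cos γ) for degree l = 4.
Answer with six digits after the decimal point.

Expand P_4 via completeness: Σ_{m} conj(Y_{4,m}) at Ω₁ times Y_{4,m} at Ω₂ —
  [-4]  conj(Y_{4,-4})(Ω₁) = (0.378022, -0.173708) ; Y_{4,-4}(Ω₂) = (0.023391, 0.126785) ; Δ = (0.030866, 0.043864)
  [-3]  conj(Y_{4,-3})(Ω₁) = (0.197627, -0.066163) ; Y_{4,-3}(Ω₂) = (-0.290611, 0.170090) ; Δ = (-0.046179, 0.052842)
  [-2]  conj(Y_{4,-2})(Ω₁) = (-0.249394, 0.054558) ; Y_{4,-2}(Ω₂) = (-0.308320, -0.256641) ; Δ = (0.090895, 0.047183)
  [-1]  conj(Y_{4,-1})(Ω₁) = (-0.225117, 0.024336) ; Y_{4,-1}(Ω₂) = (0.017785, -0.049166) ; Δ = (-0.002807, 0.011501)
  [+0]  conj(Y_{4,0})(Ω₁) = (0.224257, -0.000000) ; Y_{4,0}(Ω₂) = (-0.358978, 0.000000) ; Δ = (-0.080503, 0.000000)
  [+1]  conj(Y_{4,1})(Ω₁) = (0.225117, 0.024336) ; Y_{4,1}(Ω₂) = (-0.017785, -0.049166) ; Δ = (-0.002807, -0.011501)
  [+2]  conj(Y_{4,2})(Ω₁) = (-0.249394, -0.054558) ; Y_{4,2}(Ω₂) = (-0.308320, 0.256641) ; Δ = (0.090895, -0.047183)
  [+3]  conj(Y_{4,3})(Ω₁) = (-0.197627, -0.066163) ; Y_{4,3}(Ω₂) = (0.290611, 0.170090) ; Δ = (-0.046179, -0.052842)
  [+4]  conj(Y_{4,4})(Ω₁) = (0.378022, 0.173708) ; Y_{4,4}(Ω₂) = (0.023391, -0.126785) ; Δ = (0.030866, -0.043864)
Σ over m = (0.065046, 0.000000); ×(4π/9) → (0.090822, 0.000000). Real part: 0.090822

0.090822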